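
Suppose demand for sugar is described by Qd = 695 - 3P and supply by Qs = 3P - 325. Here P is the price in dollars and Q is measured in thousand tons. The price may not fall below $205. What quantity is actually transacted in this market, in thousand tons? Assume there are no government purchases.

Equilibrium: 695 - 3P = 3P - 325, so 1020 = 6P and P* = 170, Q* = 185.
Because the floor (205) lies above the market-clearing price, it is binding.
At P = 205: Qd = 695 - 3·205 = 80 and Qs = 3·205 - 325 = 290.
The quantity actually transacted is the short side, demand: 80.

80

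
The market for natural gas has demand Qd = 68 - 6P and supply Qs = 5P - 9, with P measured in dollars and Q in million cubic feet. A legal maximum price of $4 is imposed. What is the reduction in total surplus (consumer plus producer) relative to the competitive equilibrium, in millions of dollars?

41.25

Setting quantity demanded equal to quantity supplied, 68 - 6P = 5P - 9, gives P* = 7 and Q* = 26.
Since 4 < 7, the ceiling is binding.
At P = 4: Qd = 68 - 6·4 = 44 and Qs = 5·4 - 9 = 11.
Quantity traded falls to 11. At Q = 11 the demand price is (68 - 11)/6 = 9.5 and the supply price is (9 + 11)/5 = 4.
Deadweight loss = ½ · (9.5 - 4) · (26 - 11) = ½ · 5.5 · 15 = 41.25.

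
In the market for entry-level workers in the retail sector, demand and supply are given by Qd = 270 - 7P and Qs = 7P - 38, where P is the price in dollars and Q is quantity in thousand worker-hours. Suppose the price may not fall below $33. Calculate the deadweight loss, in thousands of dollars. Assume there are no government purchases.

847

In a free market, 270 - 7P = 7P - 38 gives the equilibrium P* = 22, Q* = 116.
The floor of 33 is above the equilibrium price 22, so it binds.
At P = 33: Qd = 270 - 7·33 = 39 and Qs = 7·33 - 38 = 193.
Quantity traded falls to 39. At Q = 39 the demand price is (270 - 39)/7 = 33 and the supply price is (38 + 39)/7 = 11.
Deadweight loss = ½ · (33 - 11) · (116 - 39) = ½ · 22 · 77 = 847.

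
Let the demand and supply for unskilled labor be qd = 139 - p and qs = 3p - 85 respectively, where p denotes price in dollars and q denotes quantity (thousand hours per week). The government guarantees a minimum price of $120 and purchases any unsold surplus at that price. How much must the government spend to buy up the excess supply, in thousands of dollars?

30720

In a free market, 139 - p = 3p - 85 gives the equilibrium p* = 56, q* = 83.
Because the floor (120) lies above the market-clearing price, it is binding.
At p = 120: qd = 139 - 120 = 19 and qs = 3·120 - 85 = 275.
Surplus = qs - qd = 256.
Government expenditure = surplus × support price = 256 × 120 = 30720.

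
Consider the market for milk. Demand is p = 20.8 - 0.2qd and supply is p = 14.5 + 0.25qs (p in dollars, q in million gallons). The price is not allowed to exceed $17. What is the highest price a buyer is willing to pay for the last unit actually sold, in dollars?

18.8

Rearranging demand gives qd = 104 - 5p; rearranging supply gives qs = 4p - 58. Setting quantity demanded equal to quantity supplied, 104 - 5p = 4p - 58, gives p* = 18 and q* = 14.
The ceiling of 17 is below the equilibrium price 18, so it binds.
At p = 17: qd = 104 - 5·17 = 19 and qs = 4·17 - 58 = 10.
Only 10 units reach the market. On the demand curve, the marginal buyer's willingness to pay at q = 10 is (104 - 10)/5 = 18.8.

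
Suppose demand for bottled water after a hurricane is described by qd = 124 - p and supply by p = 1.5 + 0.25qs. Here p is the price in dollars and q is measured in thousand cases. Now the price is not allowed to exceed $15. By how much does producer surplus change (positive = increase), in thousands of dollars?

Rearranging supply gives qs = 4p - 6. In a free market, 124 - p = 4p - 6 gives the equilibrium p* = 26, q* = 98.
Because the ceiling (15) lies below the market-clearing price, it is binding.
At p = 15: qd = 124 - 15 = 109 and qs = 4·15 - 6 = 54.
Producer surplus without the control is ½ · (26 - 1.5) · 98 = 1200.5.
With the ceiling, producers sell 54 units at 15, so PS = ½ · (15 - 1.5) · 54 = 364.5.
Change in producer surplus = 364.5 - 1200.5 = -836.

-836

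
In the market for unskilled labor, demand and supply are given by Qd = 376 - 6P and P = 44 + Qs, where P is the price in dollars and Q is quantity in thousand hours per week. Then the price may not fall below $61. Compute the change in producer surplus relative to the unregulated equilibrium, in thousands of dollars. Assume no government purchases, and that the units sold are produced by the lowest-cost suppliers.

Rearranging supply gives Qs = P - 44. Setting quantity demanded equal to quantity supplied, 376 - 6P = P - 44, gives P* = 60 and Q* = 16.
Because the floor (61) lies above the market-clearing price, it is binding.
At P = 61: Qd = 376 - 6·61 = 10 and Qs = 61 - 44 = 17.
Producer surplus without the control is ½ · (60 - 44) · 16 = 128.
With the floor, 10 units are sold at 61. The supply price at Q = 10 is 54, so PS = ½ · [(61 - 44) + (61 - 54)] · 10 = 120.
Change in producer surplus = 120 - 128 = -8.

-8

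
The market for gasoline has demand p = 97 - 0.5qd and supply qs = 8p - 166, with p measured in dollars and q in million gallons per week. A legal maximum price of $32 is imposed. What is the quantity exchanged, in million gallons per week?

90

Rearranging demand gives qd = 194 - 2p. In a free market, 194 - 2p = 8p - 166 gives the equilibrium p* = 36, q* = 122.
Since 32 < 36, the ceiling is binding.
At p = 32: qd = 194 - 2·32 = 130 and qs = 8·32 - 166 = 90.
The quantity actually transacted is the short side, supply: 90.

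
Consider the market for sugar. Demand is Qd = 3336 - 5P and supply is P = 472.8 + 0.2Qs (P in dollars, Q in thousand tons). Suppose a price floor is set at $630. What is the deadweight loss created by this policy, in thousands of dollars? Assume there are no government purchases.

18000

Rearranging supply gives Qs = 5P - 2364. Setting quantity demanded equal to quantity supplied, 3336 - 5P = 5P - 2364, gives P* = 570 and Q* = 486.
Since 630 > 570, the floor is binding.
At P = 630: Qd = 3336 - 5·630 = 186 and Qs = 5·630 - 2364 = 786.
Quantity traded falls to 186. At Q = 186 the demand price is (3336 - 186)/5 = 630 and the supply price is (2364 + 186)/5 = 510.
Deadweight loss = ½ · (630 - 510) · (486 - 186) = ½ · 120 · 300 = 18000.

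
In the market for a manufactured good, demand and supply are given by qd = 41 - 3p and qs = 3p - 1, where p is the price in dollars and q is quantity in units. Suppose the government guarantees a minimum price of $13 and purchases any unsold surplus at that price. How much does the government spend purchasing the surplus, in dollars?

Setting quantity demanded equal to quantity supplied, 41 - 3p = 3p - 1, gives p* = 7 and q* = 20.
Since 13 > 7, the floor is binding.
At p = 13: qd = 41 - 3·13 = 2 and qs = 3·13 - 1 = 38.
Surplus = qs - qd = 36.
Government expenditure = surplus × support price = 36 × 13 = 468.

468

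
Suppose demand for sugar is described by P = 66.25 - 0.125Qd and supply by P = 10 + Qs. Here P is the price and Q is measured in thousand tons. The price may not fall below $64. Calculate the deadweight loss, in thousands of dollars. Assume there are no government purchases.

Rearranging demand gives Qd = 530 - 8P; rearranging supply gives Qs = P - 10. Setting quantity demanded equal to quantity supplied, 530 - 8P = P - 10, gives P* = 60 and Q* = 50.
Since 64 > 60, the floor is binding.
At P = 64: Qd = 530 - 8·64 = 18 and Qs = 64 - 10 = 54.
Quantity traded falls to 18. At Q = 18 the demand price is (530 - 18)/8 = 64 and the supply price is 10 + 18 = 28.
Deadweight loss = ½ · (64 - 28) · (50 - 18) = ½ · 36 · 32 = 576.

576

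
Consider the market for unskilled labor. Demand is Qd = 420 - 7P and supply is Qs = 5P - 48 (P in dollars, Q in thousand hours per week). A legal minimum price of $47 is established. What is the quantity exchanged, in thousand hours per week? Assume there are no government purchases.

91

In a free market, 420 - 7P = 5P - 48 gives the equilibrium P* = 39, Q* = 147.
Since 47 > 39, the floor is binding.
At P = 47: Qd = 420 - 7·47 = 91 and Qs = 5·47 - 48 = 187.
The quantity actually transacted is the short side, demand: 91.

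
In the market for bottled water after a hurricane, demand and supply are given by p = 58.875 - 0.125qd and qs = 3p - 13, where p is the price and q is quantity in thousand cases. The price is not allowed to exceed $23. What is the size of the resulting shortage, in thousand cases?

231

Rearranging demand gives qd = 471 - 8p. Without the control the market clears where 471 - 8p = 3p - 13, i.e. p* = 44 and q* = 119.
The ceiling of 23 is below the equilibrium price 44, so it binds.
At p = 23: qd = 471 - 8·23 = 287 and qs = 3·23 - 13 = 56.
Shortage = qd - qs = 287 - 56 = 231.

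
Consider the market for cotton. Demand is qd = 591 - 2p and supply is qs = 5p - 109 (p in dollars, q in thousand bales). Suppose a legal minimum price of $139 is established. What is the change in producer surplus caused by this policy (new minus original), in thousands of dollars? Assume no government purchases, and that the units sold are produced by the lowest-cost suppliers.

11598.6

Equilibrium: 591 - 2p = 5p - 109, so 700 = 7p and p* = 100, q* = 391.
The floor of 139 is above the equilibrium price 100, so it binds.
At p = 139: qd = 591 - 2·139 = 313 and qs = 5·139 - 109 = 586.
Producer surplus without the control is ½ · (100 - 21.8) · 391 = 15288.1.
With the floor, 313 units are sold at 139. The supply price at q = 313 is 84.4, so PS = ½ · [(139 - 21.8) + (139 - 84.4)] · 313 = 26886.7.
Change in producer surplus = 26886.7 - 15288.1 = 11598.6.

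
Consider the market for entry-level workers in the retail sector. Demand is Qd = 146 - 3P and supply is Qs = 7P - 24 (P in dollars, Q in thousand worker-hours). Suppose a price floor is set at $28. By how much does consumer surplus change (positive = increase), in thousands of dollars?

-863.5

Equilibrium: 146 - 3P = 7P - 24, so 170 = 10P and P* = 17, Q* = 95.
The floor of 28 is above the equilibrium price 17, so it binds.
At P = 28: Qd = 146 - 3·28 = 62 and Qs = 7·28 - 24 = 172.
Consumer surplus without the control is ½ · (146/3 - 17) · 95 = 9025/6.
With the floor, consumers buy 62 units at 28, so CS = ½ · (146/3 - 28) · 62 = 1922/3.
Change in consumer surplus = 1922/3 - 9025/6 = -863.5.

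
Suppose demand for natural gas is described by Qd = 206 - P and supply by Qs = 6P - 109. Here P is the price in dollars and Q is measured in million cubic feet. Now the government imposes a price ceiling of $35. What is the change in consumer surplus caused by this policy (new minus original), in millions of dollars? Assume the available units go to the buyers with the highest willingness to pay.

Equilibrium: 206 - P = 6P - 109, so 315 = 7P and P* = 45, Q* = 161.
Since 35 < 45, the ceiling is binding.
At P = 35: Qd = 206 - 35 = 171 and Qs = 6·35 - 109 = 101.
Consumer surplus without the control is ½ · (206 - 45) · 161 = 12960.5.
With the ceiling, 101 units are sold at 35 (assume they go to the highest-value buyers). The demand price at Q = 101 is 105, so CS = ½ · [(206 - 35) + (105 - 35)] · 101 = 12170.5.
Change in consumer surplus = 12170.5 - 12960.5 = -790.

-790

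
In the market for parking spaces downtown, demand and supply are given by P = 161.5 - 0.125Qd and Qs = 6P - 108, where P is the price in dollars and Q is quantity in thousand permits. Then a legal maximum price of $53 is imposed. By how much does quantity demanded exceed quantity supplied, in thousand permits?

658

Rearranging demand gives Qd = 1292 - 8P. Setting quantity demanded equal to quantity supplied, 1292 - 8P = 6P - 108, gives P* = 100 and Q* = 492.
Because the ceiling (53) lies below the market-clearing price, it is binding.
At P = 53: Qd = 1292 - 8·53 = 868 and Qs = 6·53 - 108 = 210.
Shortage = Qd - Qs = 868 - 210 = 658.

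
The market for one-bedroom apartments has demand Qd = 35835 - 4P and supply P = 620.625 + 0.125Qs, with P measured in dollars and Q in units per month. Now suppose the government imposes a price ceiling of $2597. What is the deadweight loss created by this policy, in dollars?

7737708

Rearranging supply gives Qs = 8P - 4965. Setting quantity demanded equal to quantity supplied, 35835 - 4P = 8P - 4965, gives P* = 3400 and Q* = 22235.
The ceiling of 2597 is below the equilibrium price 3400, so it binds.
At P = 2597: Qd = 35835 - 4·2597 = 25447 and Qs = 8·2597 - 4965 = 15811.
Quantity traded falls to 15811. At Q = 15811 the demand price is (35835 - 15811)/4 = 5006 and the supply price is (4965 + 15811)/8 = 2597.
Deadweight loss = ½ · (5006 - 2597) · (22235 - 15811) = ½ · 2409 · 6424 = 7737708.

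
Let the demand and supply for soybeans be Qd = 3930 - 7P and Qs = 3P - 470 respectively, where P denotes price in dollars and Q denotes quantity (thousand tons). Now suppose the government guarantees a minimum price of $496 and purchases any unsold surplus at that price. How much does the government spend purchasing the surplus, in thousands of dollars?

277760

Without the control the market clears where 3930 - 7P = 3P - 470, i.e. P* = 440 and Q* = 850.
The floor of 496 is above the equilibrium price 440, so it binds.
At P = 496: Qd = 3930 - 7·496 = 458 and Qs = 3·496 - 470 = 1018.
Surplus = Qs - Qd = 560.
Government expenditure = surplus × support price = 560 × 496 = 277760.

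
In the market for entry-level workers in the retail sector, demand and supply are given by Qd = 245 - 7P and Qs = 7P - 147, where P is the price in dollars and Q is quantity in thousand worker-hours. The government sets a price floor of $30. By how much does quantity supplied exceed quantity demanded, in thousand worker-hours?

Without the control the market clears where 245 - 7P = 7P - 147, i.e. P* = 28 and Q* = 49.
Because the floor (30) lies above the market-clearing price, it is binding.
At P = 30: Qd = 245 - 7·30 = 35 and Qs = 7·30 - 147 = 63.
Surplus = Qs - Qd = 63 - 35 = 28.

28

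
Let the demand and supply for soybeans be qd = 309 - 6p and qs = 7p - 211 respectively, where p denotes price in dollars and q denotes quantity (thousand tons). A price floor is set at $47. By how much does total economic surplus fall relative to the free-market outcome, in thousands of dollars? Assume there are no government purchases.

Without the control the market clears where 309 - 6p = 7p - 211, i.e. p* = 40 and q* = 69.
The floor of 47 is above the equilibrium price 40, so it binds.
At p = 47: qd = 309 - 6·47 = 27 and qs = 7·47 - 211 = 118.
Quantity traded falls to 27. At q = 27 the demand price is (309 - 27)/6 = 47 and the supply price is (211 + 27)/7 = 34.
Deadweight loss = ½ · (47 - 34) · (69 - 27) = ½ · 13 · 42 = 273.

273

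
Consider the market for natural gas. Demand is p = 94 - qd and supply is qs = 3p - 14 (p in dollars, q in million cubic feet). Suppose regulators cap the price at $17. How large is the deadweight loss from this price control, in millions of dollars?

Rearranging demand gives qd = 94 - p. Without the control the market clears where 94 - p = 3p - 14, i.e. p* = 27 and q* = 67.
Since 17 < 27, the ceiling is binding.
At p = 17: qd = 94 - 17 = 77 and qs = 3·17 - 14 = 37.
Quantity traded falls to 37. At q = 37 the demand price is 94 - 37 = 57 and the supply price is (14 + 37)/3 = 17.
Deadweight loss = ½ · (57 - 17) · (67 - 37) = ½ · 40 · 30 = 600.

600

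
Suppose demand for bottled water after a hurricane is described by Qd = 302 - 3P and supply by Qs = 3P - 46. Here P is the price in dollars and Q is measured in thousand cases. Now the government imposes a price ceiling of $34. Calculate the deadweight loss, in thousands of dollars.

1728

Without the control the market clears where 302 - 3P = 3P - 46, i.e. P* = 58 and Q* = 128.
Since 34 < 58, the ceiling is binding.
At P = 34: Qd = 302 - 3·34 = 200 and Qs = 3·34 - 46 = 56.
Quantity traded falls to 56. At Q = 56 the demand price is (302 - 56)/3 = 82 and the supply price is (46 + 56)/3 = 34.
Deadweight loss = ½ · (82 - 34) · (128 - 56) = ½ · 48 · 72 = 1728.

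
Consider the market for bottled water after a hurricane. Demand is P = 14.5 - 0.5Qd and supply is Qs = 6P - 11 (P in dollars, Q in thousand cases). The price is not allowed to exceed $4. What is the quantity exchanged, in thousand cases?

13

Rearranging demand gives Qd = 29 - 2P. Without the control the market clears where 29 - 2P = 6P - 11, i.e. P* = 5 and Q* = 19.
Since 4 < 5, the ceiling is binding.
At P = 4: Qd = 29 - 2·4 = 21 and Qs = 6·4 - 11 = 13.
The quantity actually transacted is the short side, supply: 13.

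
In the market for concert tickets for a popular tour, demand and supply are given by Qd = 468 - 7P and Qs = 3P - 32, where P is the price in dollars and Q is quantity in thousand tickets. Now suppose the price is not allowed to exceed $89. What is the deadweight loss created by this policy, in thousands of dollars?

Without the control the market clears where 468 - 7P = 3P - 32, i.e. P* = 50 and Q* = 118.
The ceiling of 89 is above the equilibrium price 50, so it is not binding; the market clears at P* = 50, Q* = 118.
Since the control does not bind, no trades are prevented and deadweight loss is zero.

0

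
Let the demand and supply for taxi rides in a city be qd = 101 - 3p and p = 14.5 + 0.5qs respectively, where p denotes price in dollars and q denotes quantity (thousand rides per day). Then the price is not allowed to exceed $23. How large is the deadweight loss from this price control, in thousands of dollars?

Rearranging supply gives qs = 2p - 29. Without the control the market clears where 101 - 3p = 2p - 29, i.e. p* = 26 and q* = 23.
Since 23 < 26, the ceiling is binding.
At p = 23: qd = 101 - 3·23 = 32 and qs = 2·23 - 29 = 17.
Quantity traded falls to 17. At q = 17 the demand price is (101 - 17)/3 = 28 and the supply price is (29 + 17)/2 = 23.
Deadweight loss = ½ · (28 - 23) · (23 - 17) = ½ · 5 · 6 = 15.

15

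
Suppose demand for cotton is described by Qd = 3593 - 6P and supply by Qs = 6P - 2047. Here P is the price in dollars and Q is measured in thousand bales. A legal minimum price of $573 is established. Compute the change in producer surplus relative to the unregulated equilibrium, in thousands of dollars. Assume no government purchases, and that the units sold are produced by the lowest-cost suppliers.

-15862

Without the control the market clears where 3593 - 6P = 6P - 2047, i.e. P* = 470 and Q* = 773.
The floor of 573 is above the equilibrium price 470, so it binds.
At P = 573: Qd = 3593 - 6·573 = 155 and Qs = 6·573 - 2047 = 1391.
Producer surplus without the control is ½ · (470 - 2047/6) · 773 = 597529/12.
With the floor, 155 units are sold at 573. The supply price at Q = 155 is 367, so PS = ½ · [(573 - 2047/6) + (573 - 367)] · 155 = 407185/12.
Change in producer surplus = 407185/12 - 597529/12 = -15862.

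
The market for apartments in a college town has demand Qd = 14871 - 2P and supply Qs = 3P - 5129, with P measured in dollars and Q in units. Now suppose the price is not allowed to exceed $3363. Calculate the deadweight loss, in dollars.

1521633.75

Without the control the market clears where 14871 - 2P = 3P - 5129, i.e. P* = 4000 and Q* = 6871.
Since 3363 < 4000, the ceiling is binding.
At P = 3363: Qd = 14871 - 2·3363 = 8145 and Qs = 3·3363 - 5129 = 4960.
Quantity traded falls to 4960. At Q = 4960 the demand price is (14871 - 4960)/2 = 4955.5 and the supply price is (5129 + 4960)/3 = 3363.
Deadweight loss = ½ · (4955.5 - 3363) · (6871 - 4960) = ½ · 1592.5 · 1911 = 1521633.75.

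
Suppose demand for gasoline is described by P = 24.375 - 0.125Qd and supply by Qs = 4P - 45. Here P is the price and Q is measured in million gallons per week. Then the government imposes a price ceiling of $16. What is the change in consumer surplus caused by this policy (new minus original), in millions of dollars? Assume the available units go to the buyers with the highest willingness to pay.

Rearranging demand gives Qd = 195 - 8P. Setting quantity demanded equal to quantity supplied, 195 - 8P = 4P - 45, gives P* = 20 and Q* = 35.
The ceiling of 16 is below the equilibrium price 20, so it binds.
At P = 16: Qd = 195 - 8·16 = 67 and Qs = 4·16 - 45 = 19.
Consumer surplus without the control is ½ · (24.375 - 20) · 35 = 76.5625.
With the ceiling, 19 units are sold at 16 (assume they go to the highest-value buyers). The demand price at Q = 19 is 22, so CS = ½ · [(24.375 - 16) + (22 - 16)] · 19 = 136.5625.
Change in consumer surplus = 136.5625 - 76.5625 = 60.

60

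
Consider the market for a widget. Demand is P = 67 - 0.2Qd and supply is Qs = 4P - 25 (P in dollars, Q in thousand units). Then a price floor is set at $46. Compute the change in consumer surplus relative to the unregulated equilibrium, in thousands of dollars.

-720

Rearranging demand gives Qd = 335 - 5P. In a free market, 335 - 5P = 4P - 25 gives the equilibrium P* = 40, Q* = 135.
Since 46 > 40, the floor is binding.
At P = 46: Qd = 335 - 5·46 = 105 and Qs = 4·46 - 25 = 159.
Consumer surplus without the control is ½ · (67 - 40) · 135 = 1822.5.
With the floor, consumers buy 105 units at 46, so CS = ½ · (67 - 46) · 105 = 1102.5.
Change in consumer surplus = 1102.5 - 1822.5 = -720.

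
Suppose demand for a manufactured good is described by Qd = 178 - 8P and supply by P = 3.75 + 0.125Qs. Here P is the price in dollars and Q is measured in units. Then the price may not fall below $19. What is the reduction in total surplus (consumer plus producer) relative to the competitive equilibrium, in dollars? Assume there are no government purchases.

288

Rearranging supply gives Qs = 8P - 30. In a free market, 178 - 8P = 8P - 30 gives the equilibrium P* = 13, Q* = 74.
The floor of 19 is above the equilibrium price 13, so it binds.
At P = 19: Qd = 178 - 8·19 = 26 and Qs = 8·19 - 30 = 122.
Quantity traded falls to 26. At Q = 26 the demand price is (178 - 26)/8 = 19 and the supply price is (30 + 26)/8 = 7.
Deadweight loss = ½ · (19 - 7) · (74 - 26) = ½ · 12 · 48 = 288.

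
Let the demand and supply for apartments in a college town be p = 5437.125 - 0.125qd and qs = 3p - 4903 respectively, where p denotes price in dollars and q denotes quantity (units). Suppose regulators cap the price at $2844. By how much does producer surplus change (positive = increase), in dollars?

-9278428

Rearranging demand gives qd = 43497 - 8p. Without the control the market clears where 43497 - 8p = 3p - 4903, i.e. p* = 4400 and q* = 8297.
Since 2844 < 4400, the ceiling is binding.
At p = 2844: qd = 43497 - 8·2844 = 20745 and qs = 3·2844 - 4903 = 3629.
Producer surplus without the control is ½ · (4400 - 4903/3) · 8297 = 68840209/6.
With the ceiling, producers sell 3629 units at 2844, so PS = ½ · (2844 - 4903/3) · 3629 = 13169641/6.
Change in producer surplus = 13169641/6 - 68840209/6 = -9278428.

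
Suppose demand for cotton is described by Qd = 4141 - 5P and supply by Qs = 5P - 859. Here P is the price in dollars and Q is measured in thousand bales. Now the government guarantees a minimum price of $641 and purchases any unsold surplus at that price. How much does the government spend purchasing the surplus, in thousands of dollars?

Setting quantity demanded equal to quantity supplied, 4141 - 5P = 5P - 859, gives P* = 500 and Q* = 1641.
The floor of 641 is above the equilibrium price 500, so it binds.
At P = 641: Qd = 4141 - 5·641 = 936 and Qs = 5·641 - 859 = 2346.
Surplus = Qs - Qd = 1410.
Government expenditure = surplus × support price = 1410 × 641 = 903810.

903810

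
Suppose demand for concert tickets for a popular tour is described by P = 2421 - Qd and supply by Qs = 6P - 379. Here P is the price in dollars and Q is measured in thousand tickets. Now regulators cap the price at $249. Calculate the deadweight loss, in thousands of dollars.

Rearranging demand gives Qd = 2421 - P. Without the control the market clears where 2421 - P = 6P - 379, i.e. P* = 400 and Q* = 2021.
Since 249 < 400, the ceiling is binding.
At P = 249: Qd = 2421 - 249 = 2172 and Qs = 6·249 - 379 = 1115.
Quantity traded falls to 1115. At Q = 1115 the demand price is 2421 - 1115 = 1306 and the supply price is (379 + 1115)/6 = 249.
Deadweight loss = ½ · (1306 - 249) · (2021 - 1115) = ½ · 1057 · 906 = 478821.

478821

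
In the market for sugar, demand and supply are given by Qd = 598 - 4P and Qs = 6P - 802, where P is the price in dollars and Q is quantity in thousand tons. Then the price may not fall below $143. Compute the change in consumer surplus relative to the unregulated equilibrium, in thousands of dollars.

In a free market, 598 - 4P = 6P - 802 gives the equilibrium P* = 140, Q* = 38.
The floor of 143 is above the equilibrium price 140, so it binds.
At P = 143: Qd = 598 - 4·143 = 26 and Qs = 6·143 - 802 = 56.
Consumer surplus without the control is ½ · (149.5 - 140) · 38 = 180.5.
With the floor, consumers buy 26 units at 143, so CS = ½ · (149.5 - 143) · 26 = 84.5.
Change in consumer surplus = 84.5 - 180.5 = -96.

-96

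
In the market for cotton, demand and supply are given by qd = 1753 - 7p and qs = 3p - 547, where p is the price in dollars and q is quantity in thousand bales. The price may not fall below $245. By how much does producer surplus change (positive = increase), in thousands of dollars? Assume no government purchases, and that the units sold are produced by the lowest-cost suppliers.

-1267.5

Equilibrium: 1753 - 7p = 3p - 547, so 2300 = 10p and p* = 230, q* = 143.
Because the floor (245) lies above the market-clearing price, it is binding.
At p = 245: qd = 1753 - 7·245 = 38 and qs = 3·245 - 547 = 188.
Producer surplus without the control is ½ · (230 - 547/3) · 143 = 20449/6.
With the floor, 38 units are sold at 245. The supply price at q = 38 is 195, so PS = ½ · [(245 - 547/3) + (245 - 195)] · 38 = 6422/3.
Change in producer surplus = 6422/3 - 20449/6 = -1267.5.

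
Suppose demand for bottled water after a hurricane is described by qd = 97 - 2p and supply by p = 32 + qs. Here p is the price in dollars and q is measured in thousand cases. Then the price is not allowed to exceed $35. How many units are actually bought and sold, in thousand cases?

Rearranging supply gives qs = p - 32. Without the control the market clears where 97 - 2p = p - 32, i.e. p* = 43 and q* = 11.
Since 35 < 43, the ceiling is binding.
At p = 35: qd = 97 - 2·35 = 27 and qs = 35 - 32 = 3.
The quantity actually transacted is the short side, supply: 3.

3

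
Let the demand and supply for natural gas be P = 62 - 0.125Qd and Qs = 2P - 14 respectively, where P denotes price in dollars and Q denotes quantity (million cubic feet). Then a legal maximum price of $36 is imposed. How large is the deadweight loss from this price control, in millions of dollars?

281.25

Rearranging demand gives Qd = 496 - 8P. Without the control the market clears where 496 - 8P = 2P - 14, i.e. P* = 51 and Q* = 88.
The ceiling of 36 is below the equilibrium price 51, so it binds.
At P = 36: Qd = 496 - 8·36 = 208 and Qs = 2·36 - 14 = 58.
Quantity traded falls to 58. At Q = 58 the demand price is (496 - 58)/8 = 54.75 and the supply price is (14 + 58)/2 = 36.
Deadweight loss = ½ · (54.75 - 36) · (88 - 58) = ½ · 18.75 · 30 = 281.25.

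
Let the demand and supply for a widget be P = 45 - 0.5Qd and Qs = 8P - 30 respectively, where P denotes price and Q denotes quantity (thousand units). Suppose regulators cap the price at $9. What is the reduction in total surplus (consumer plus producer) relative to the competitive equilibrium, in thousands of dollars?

Rearranging demand gives Qd = 90 - 2P. In a free market, 90 - 2P = 8P - 30 gives the equilibrium P* = 12, Q* = 66.
The ceiling of 9 is below the equilibrium price 12, so it binds.
At P = 9: Qd = 90 - 2·9 = 72 and Qs = 8·9 - 30 = 42.
Quantity traded falls to 42. At Q = 42 the demand price is (90 - 42)/2 = 24 and the supply price is (30 + 42)/8 = 9.
Deadweight loss = ½ · (24 - 9) · (66 - 42) = ½ · 15 · 24 = 180.

180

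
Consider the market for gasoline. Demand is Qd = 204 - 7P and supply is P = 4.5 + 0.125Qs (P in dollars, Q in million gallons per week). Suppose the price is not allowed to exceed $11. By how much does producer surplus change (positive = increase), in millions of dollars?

-360

Rearranging supply gives Qs = 8P - 36. Equilibrium: 204 - 7P = 8P - 36, so 240 = 15P and P* = 16, Q* = 92.
Since 11 < 16, the ceiling is binding.
At P = 11: Qd = 204 - 7·11 = 127 and Qs = 8·11 - 36 = 52.
Producer surplus without the control is ½ · (16 - 4.5) · 92 = 529.
With the ceiling, producers sell 52 units at 11, so PS = ½ · (11 - 4.5) · 52 = 169.
Change in producer surplus = 169 - 529 = -360.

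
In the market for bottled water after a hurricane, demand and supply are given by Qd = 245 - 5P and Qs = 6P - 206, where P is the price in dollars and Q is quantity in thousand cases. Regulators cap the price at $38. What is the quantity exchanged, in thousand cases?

22

Equilibrium: 245 - 5P = 6P - 206, so 451 = 11P and P* = 41, Q* = 40.
Since 38 < 41, the ceiling is binding.
At P = 38: Qd = 245 - 5·38 = 55 and Qs = 6·38 - 206 = 22.
The quantity actually transacted is the short side, supply: 22.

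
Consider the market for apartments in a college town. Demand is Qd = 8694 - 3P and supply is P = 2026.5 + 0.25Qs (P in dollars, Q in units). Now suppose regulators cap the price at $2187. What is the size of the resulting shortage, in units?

1491

Rearranging supply gives Qs = 4P - 8106. In a free market, 8694 - 3P = 4P - 8106 gives the equilibrium P* = 2400, Q* = 1494.
Because the ceiling (2187) lies below the market-clearing price, it is binding.
At P = 2187: Qd = 8694 - 3·2187 = 2133 and Qs = 4·2187 - 8106 = 642.
Shortage = Qd - Qs = 2133 - 642 = 1491.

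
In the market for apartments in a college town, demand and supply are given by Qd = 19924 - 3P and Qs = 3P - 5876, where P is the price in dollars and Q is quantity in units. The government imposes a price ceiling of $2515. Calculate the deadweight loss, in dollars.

9558675

In a free market, 19924 - 3P = 3P - 5876 gives the equilibrium P* = 4300, Q* = 7024.
Because the ceiling (2515) lies below the market-clearing price, it is binding.
At P = 2515: Qd = 19924 - 3·2515 = 12379 and Qs = 3·2515 - 5876 = 1669.
Quantity traded falls to 1669. At Q = 1669 the demand price is (19924 - 1669)/3 = 6085 and the supply price is (5876 + 1669)/3 = 2515.
Deadweight loss = ½ · (6085 - 2515) · (7024 - 1669) = ½ · 3570 · 5355 = 9558675.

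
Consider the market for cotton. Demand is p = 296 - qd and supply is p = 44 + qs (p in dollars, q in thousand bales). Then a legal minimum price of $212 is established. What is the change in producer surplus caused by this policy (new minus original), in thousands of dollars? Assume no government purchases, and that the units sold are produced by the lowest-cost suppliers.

2646

Rearranging demand gives qd = 296 - p; rearranging supply gives qs = p - 44. Without the control the market clears where 296 - p = p - 44, i.e. p* = 170 and q* = 126.
Because the floor (212) lies above the market-clearing price, it is binding.
At p = 212: qd = 296 - 212 = 84 and qs = 212 - 44 = 168.
Producer surplus without the control is ½ · (170 - 44) · 126 = 7938.
With the floor, 84 units are sold at 212. The supply price at q = 84 is 128, so PS = ½ · [(212 - 44) + (212 - 128)] · 84 = 10584.
Change in producer surplus = 10584 - 7938 = 2646.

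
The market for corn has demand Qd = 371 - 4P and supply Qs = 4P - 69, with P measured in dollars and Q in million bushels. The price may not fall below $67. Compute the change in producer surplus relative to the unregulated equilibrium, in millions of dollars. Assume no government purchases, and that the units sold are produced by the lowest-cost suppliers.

Without the control the market clears where 371 - 4P = 4P - 69, i.e. P* = 55 and Q* = 151.
Because the floor (67) lies above the market-clearing price, it is binding.
At P = 67: Qd = 371 - 4·67 = 103 and Qs = 4·67 - 69 = 199.
Producer surplus without the control is ½ · (55 - 17.25) · 151 = 2850.125.
With the floor, 103 units are sold at 67. The supply price at Q = 103 is 43, so PS = ½ · [(67 - 17.25) + (67 - 43)] · 103 = 3798.125.
Change in producer surplus = 3798.125 - 2850.125 = 948.

948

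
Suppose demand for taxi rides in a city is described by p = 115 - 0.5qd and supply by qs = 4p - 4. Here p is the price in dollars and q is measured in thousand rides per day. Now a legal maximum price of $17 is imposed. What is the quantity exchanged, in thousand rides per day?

64

Rearranging demand gives qd = 230 - 2p. In a free market, 230 - 2p = 4p - 4 gives the equilibrium p* = 39, q* = 152.
Because the ceiling (17) lies below the market-clearing price, it is binding.
At p = 17: qd = 230 - 2·17 = 196 and qs = 4·17 - 4 = 64.
The quantity actually transacted is the short side, supply: 64.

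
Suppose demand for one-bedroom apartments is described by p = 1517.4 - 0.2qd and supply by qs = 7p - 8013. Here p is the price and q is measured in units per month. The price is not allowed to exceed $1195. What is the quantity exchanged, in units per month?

352

Rearranging demand gives qd = 7587 - 5p. Without the control the market clears where 7587 - 5p = 7p - 8013, i.e. p* = 1300 and q* = 1087.
Because the ceiling (1195) lies below the market-clearing price, it is binding.
At p = 1195: qd = 7587 - 5·1195 = 1612 and qs = 7·1195 - 8013 = 352.
The quantity actually transacted is the short side, supply: 352.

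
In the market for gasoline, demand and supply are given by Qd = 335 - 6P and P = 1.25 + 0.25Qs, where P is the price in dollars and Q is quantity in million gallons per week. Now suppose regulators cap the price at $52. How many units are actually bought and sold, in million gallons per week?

131

Rearranging supply gives Qs = 4P - 5. Without the control the market clears where 335 - 6P = 4P - 5, i.e. P* = 34 and Q* = 131.
The ceiling of 52 is above the equilibrium price 34, so it is not binding; the market clears at P* = 34, Q* = 131.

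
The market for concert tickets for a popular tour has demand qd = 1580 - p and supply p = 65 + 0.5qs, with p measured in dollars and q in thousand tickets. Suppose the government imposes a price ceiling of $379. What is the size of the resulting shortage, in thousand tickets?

573

Rearranging supply gives qs = 2p - 130. Equilibrium: 1580 - p = 2p - 130, so 1710 = 3p and p* = 570, q* = 1010.
The ceiling of 379 is below the equilibrium price 570, so it binds.
At p = 379: qd = 1580 - 379 = 1201 and qs = 2·379 - 130 = 628.
Shortage = qd - qs = 1201 - 628 = 573.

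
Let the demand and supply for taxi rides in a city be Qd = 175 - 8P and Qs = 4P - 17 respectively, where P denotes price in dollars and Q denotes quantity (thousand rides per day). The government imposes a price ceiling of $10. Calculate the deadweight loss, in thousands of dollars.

108

In a free market, 175 - 8P = 4P - 17 gives the equilibrium P* = 16, Q* = 47.
Because the ceiling (10) lies below the market-clearing price, it is binding.
At P = 10: Qd = 175 - 8·10 = 95 and Qs = 4·10 - 17 = 23.
Quantity traded falls to 23. At Q = 23 the demand price is (175 - 23)/8 = 19 and the supply price is (17 + 23)/4 = 10.
Deadweight loss = ½ · (19 - 10) · (47 - 23) = ½ · 9 · 24 = 108.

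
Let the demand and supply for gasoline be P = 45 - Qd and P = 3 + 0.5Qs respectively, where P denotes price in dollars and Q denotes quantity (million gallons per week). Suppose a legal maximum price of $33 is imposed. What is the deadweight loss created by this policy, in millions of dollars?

0

Rearranging demand gives Qd = 45 - P; rearranging supply gives Qs = 2P - 6. Equilibrium: 45 - P = 2P - 6, so 51 = 3P and P* = 17, Q* = 28.
The ceiling of 33 is above the equilibrium price 17, so it is not binding; the market clears at P* = 17, Q* = 28.
Since the control does not bind, no trades are prevented and deadweight loss is zero.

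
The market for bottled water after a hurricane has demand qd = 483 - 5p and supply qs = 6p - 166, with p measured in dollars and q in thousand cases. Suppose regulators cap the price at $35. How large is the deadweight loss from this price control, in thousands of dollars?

In a free market, 483 - 5p = 6p - 166 gives the equilibrium p* = 59, q* = 188.
The ceiling of 35 is below the equilibrium price 59, so it binds.
At p = 35: qd = 483 - 5·35 = 308 and qs = 6·35 - 166 = 44.
Quantity traded falls to 44. At q = 44 the demand price is (483 - 44)/5 = 87.8 and the supply price is (166 + 44)/6 = 35.
Deadweight loss = ½ · (87.8 - 35) · (188 - 44) = ½ · 52.8 · 144 = 3801.6.

3801.6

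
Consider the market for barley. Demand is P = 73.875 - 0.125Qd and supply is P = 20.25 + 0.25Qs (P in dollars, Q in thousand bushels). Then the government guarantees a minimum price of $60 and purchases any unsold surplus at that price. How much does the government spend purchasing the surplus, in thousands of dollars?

2880

Rearranging demand gives Qd = 591 - 8P; rearranging supply gives Qs = 4P - 81. Setting quantity demanded equal to quantity supplied, 591 - 8P = 4P - 81, gives P* = 56 and Q* = 143.
Since 60 > 56, the floor is binding.
At P = 60: Qd = 591 - 8·60 = 111 and Qs = 4·60 - 81 = 159.
Surplus = Qs - Qd = 48.
Government expenditure = surplus × support price = 48 × 60 = 2880.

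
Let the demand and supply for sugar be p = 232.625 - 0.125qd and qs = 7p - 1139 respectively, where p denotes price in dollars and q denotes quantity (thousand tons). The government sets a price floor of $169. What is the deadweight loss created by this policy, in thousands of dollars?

Rearranging demand gives qd = 1861 - 8p. Without the control the market clears where 1861 - 8p = 7p - 1139, i.e. p* = 200 and q* = 261.
The floor of 169 is below the equilibrium price 200, so it is not binding; the market clears at p* = 200, q* = 261.
Since the control does not bind, no trades are prevented and deadweight loss is zero.

0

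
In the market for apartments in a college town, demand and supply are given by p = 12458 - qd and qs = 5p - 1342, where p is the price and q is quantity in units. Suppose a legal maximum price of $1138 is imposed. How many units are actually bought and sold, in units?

Rearranging demand gives qd = 12458 - p. Setting quantity demanded equal to quantity supplied, 12458 - p = 5p - 1342, gives p* = 2300 and q* = 10158.
Since 1138 < 2300, the ceiling is binding.
At p = 1138: qd = 12458 - 1138 = 11320 and qs = 5·1138 - 1342 = 4348.
The quantity actually transacted is the short side, supply: 4348.

4348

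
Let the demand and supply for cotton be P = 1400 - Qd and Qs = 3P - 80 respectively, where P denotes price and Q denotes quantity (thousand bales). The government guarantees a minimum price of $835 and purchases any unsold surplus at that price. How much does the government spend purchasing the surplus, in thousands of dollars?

Rearranging demand gives Qd = 1400 - P. Setting quantity demanded equal to quantity supplied, 1400 - P = 3P - 80, gives P* = 370 and Q* = 1030.
Since 835 > 370, the floor is binding.
At P = 835: Qd = 1400 - 835 = 565 and Qs = 3·835 - 80 = 2425.
Surplus = Qs - Qd = 1860.
Government expenditure = surplus × support price = 1860 × 835 = 1553100.

1553100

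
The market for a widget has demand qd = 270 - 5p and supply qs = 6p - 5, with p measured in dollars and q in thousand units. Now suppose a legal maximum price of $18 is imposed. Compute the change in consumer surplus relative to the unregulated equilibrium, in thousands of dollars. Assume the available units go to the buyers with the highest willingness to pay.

544.6

Equilibrium: 270 - 5p = 6p - 5, so 275 = 11p and p* = 25, q* = 145.
Because the ceiling (18) lies below the market-clearing price, it is binding.
At p = 18: qd = 270 - 5·18 = 180 and qs = 6·18 - 5 = 103.
Consumer surplus without the control is ½ · (54 - 25) · 145 = 2102.5.
With the ceiling, 103 units are sold at 18 (assume they go to the highest-value buyers). The demand price at q = 103 is 33.4, so CS = ½ · [(54 - 18) + (33.4 - 18)] · 103 = 2647.1.
Change in consumer surplus = 2647.1 - 2102.5 = 544.6.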